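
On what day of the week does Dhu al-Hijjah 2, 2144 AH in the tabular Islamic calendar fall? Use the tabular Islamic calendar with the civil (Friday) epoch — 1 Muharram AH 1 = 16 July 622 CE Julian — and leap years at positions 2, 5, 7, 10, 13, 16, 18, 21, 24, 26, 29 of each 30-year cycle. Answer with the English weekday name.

Monday

In the Gregorian calendar this is 18 August 2702 (JDN 2708174).
Since JDN mod 7 = 0 (0 = Monday), the day is Monday.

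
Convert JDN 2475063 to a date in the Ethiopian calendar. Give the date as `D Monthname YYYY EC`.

JDN 2475063 is 22 May 2064 in the Gregorian calendar.
In the Ethiopian calendar that day is 14 Ginbot 2056 EC.

14 Ginbot 2056 EC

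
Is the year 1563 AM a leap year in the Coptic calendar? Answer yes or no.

yes

1563 mod 4 = 3; in the Coptic calendar a year is leap when year mod 4 = 3, so it is a leap year.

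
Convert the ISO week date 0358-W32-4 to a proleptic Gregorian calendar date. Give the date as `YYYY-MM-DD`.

ISO week 1 of 358 is the week containing the first Thursday of 358.
Week 32, day 4 (Thursday) lands on 0358-08-07.

0358-08-07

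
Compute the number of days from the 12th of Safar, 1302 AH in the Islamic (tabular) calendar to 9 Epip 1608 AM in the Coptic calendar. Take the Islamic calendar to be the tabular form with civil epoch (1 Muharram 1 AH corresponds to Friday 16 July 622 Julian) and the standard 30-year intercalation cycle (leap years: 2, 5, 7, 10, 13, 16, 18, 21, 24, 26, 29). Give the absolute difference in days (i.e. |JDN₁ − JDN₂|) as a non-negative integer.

2783

JDN of the first date = 2409512.
JDN of the second date = 2412295.
|2412295 − 2409512| = 2783.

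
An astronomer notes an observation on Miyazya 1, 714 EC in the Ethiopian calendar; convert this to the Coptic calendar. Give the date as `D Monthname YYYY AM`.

1 Parmouti 438 AM

The source date corresponds to 31 March 722 in the proleptic Gregorian calendar (JDN 1984854).
That day falls on 1 Parmouti 438 AM in the Coptic calendar.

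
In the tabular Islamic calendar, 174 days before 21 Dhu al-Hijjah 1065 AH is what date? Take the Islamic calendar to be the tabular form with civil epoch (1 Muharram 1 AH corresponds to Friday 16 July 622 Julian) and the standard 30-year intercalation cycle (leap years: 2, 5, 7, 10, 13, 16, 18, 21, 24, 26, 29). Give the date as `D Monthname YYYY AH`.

24 Jumada al-Thani 1065 AH

Counting 174 days back from JDN 2325831 reaches JDN 2325657, which is 24 Jumada al-Thani 1065 AH.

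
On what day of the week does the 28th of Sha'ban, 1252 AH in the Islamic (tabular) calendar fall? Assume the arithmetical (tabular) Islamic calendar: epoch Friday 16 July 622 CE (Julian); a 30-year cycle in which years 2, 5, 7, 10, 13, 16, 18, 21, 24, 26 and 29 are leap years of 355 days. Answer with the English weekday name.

Thursday

Equivalently 8 December 1836 Gregorian, JDN 2391987.
Since JDN mod 7 = 3 (0 = Monday), the day is Thursday.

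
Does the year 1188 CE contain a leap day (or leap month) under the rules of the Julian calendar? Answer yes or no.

1188 mod 4 = 0, so it is a leap year in the Julian calendar.

yes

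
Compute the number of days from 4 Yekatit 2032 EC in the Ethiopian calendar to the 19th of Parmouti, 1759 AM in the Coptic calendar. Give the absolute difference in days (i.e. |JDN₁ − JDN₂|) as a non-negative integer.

1170

JDN of the first date = 2466197.
JDN of the second date = 2467367.
|2467367 − 2466197| = 1170.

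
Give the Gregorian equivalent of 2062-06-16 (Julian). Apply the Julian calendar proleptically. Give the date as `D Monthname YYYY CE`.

At this point the Julian calendar is 13 days behind the Gregorian.
16 June 2062 Julian + 13 days → 29 June 2062 Gregorian.

29 June 2062 CE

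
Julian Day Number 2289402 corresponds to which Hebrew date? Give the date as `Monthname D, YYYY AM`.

Shevat 4, 5316 AM

JDN 2289402 is 26 January 1556 in the proleptic Gregorian calendar.
In the Hebrew calendar that day is Shevat 4, 5316 AM.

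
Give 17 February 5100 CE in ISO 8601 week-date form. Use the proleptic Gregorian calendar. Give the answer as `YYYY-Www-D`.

5100-W07-6

The weekday is Saturday (ISO weekday 6).
That Saturday belongs to ISO week 7 of ISO year 5100.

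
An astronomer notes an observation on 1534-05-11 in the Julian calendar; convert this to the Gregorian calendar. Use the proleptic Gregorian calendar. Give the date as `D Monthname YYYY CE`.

21 May 1534 CE

For dates in this range the Gregorian date is 10 days ahead of the Julian.
11 May 1534 Julian + 10 days → 21 May 1534 Gregorian.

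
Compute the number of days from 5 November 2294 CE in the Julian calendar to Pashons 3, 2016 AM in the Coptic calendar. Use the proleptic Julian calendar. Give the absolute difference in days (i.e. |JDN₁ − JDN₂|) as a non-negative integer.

2001

JDN of the first date = 2559250.
JDN of the second date = 2561251.
|2561251 − 2559250| = 2001.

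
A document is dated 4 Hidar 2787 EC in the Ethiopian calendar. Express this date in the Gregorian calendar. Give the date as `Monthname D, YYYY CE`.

November 19, 2794 CE

Julian Day Number of the source date = 2741870.
Converting JDN 2741870 to the Gregorian calendar gives 19 November 2794 CE.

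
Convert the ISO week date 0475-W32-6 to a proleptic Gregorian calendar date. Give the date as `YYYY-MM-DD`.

ISO week 1 of 475 is the week containing the first Thursday of 475.
Week 32, day 6 (Saturday) lands on 0475-08-10.

0475-08-10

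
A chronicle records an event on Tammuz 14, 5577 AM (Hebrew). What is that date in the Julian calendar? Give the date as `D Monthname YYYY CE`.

16 June 1817 CE

The source date corresponds to 28 June 1817 in the Gregorian calendar (JDN 2384884).
That day falls on 16 June 1817 CE in the Julian calendar.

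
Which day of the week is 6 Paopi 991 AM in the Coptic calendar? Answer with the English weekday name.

This is JDN 2186662 (10 October 1274 Gregorian).
2186662 ≡ 2 (mod 7); counting from Monday = 0 gives Wednesday.

Wednesday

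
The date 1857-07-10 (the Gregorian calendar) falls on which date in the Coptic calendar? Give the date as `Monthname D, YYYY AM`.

Julian Day Number of the source date = 2399506.
Converting JDN 2399506 to the Coptic calendar gives 4 Epip 1573 AM.

Epip 4, 1573 AM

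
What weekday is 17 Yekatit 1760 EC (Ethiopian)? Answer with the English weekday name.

This is JDN 2366862 (23 February 1768 Gregorian).
Since JDN mod 7 = 1 (0 = Monday), the day is Tuesday.

Tuesday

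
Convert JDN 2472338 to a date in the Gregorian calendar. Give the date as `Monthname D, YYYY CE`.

December 5, 2056 CE

JDN 2451545 is 1 Jan 2000; 2472338 is +20793 days from there.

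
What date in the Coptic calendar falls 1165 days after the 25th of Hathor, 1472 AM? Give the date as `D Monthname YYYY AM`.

5 Meshir 1475 AM

Counting 1165 days forward from JDN 2362397 reaches JDN 2363562, which is 5 Meshir 1475 AM.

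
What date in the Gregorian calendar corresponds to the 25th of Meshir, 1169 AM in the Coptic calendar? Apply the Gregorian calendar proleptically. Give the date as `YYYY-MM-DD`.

Julian Day Number of the source date = 2251816.
Converting JDN 2251816 to the Gregorian calendar gives 28 February 1453 CE.

1453-02-28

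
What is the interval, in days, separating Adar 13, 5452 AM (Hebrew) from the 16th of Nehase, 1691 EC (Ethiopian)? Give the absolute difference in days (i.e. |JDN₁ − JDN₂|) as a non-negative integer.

JDN of the first date = 2339111.
JDN of the second date = 2341838.
|2341838 − 2339111| = 2727.

2727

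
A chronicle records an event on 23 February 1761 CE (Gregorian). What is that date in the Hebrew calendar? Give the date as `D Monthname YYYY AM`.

Julian Day Number of the source date = 2364306.
Converting JDN 2364306 to the Hebrew calendar gives 19 Adar I 5521 AM.

19 Adar I 5521 AM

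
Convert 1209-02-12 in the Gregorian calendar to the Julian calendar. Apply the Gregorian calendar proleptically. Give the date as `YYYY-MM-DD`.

1209-02-05

The Julian–Gregorian offset here is 7 days (Julian trailing).
12 February 1209 Gregorian − 7 days → 5 February 1209 Julian.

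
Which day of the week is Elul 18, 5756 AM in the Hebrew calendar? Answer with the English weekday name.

Monday

This is JDN 2450329 (2 September 1996 Gregorian).
2450329 ≡ 0 (mod 7); counting from Monday = 0 gives Monday.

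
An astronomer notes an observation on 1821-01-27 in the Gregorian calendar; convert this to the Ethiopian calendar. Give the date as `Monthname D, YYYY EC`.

Tir 20, 1813 EC

Both dates share Julian Day Number 2386193; in the Ethiopian calendar that is 20 Tir 1813 EC.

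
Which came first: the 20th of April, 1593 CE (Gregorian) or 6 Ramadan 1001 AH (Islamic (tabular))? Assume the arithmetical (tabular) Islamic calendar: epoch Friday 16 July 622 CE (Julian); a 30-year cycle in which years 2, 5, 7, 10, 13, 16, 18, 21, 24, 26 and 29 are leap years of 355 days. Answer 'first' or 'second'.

First date → JDN 2303001; second date → JDN 2303048.
JDN 2303001 < JDN 2303048, so the first date is earlier.

first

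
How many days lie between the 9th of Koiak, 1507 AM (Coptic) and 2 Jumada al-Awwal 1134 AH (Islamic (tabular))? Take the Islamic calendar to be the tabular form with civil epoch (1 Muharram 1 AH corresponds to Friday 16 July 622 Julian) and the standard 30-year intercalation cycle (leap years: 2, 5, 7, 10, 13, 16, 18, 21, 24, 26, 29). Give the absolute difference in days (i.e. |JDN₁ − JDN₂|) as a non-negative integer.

First date → JDN 2375194; second date → JDN 2350056.
The interval is |2375194 − 2350056| = 25138 days.

25138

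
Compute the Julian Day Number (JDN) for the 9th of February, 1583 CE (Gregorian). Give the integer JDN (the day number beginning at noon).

2299278

JDN 2400001 is 17 November 1858 CE (Gregorian), MJD 0; the target day is −100723 days from there, so JDN = 2299278.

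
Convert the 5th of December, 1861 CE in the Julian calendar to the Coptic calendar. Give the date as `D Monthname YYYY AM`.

Both dates share Julian Day Number 2401127; in the Coptic calendar that is 9 Koiak 1578 AM.

9 Koiak 1578 AM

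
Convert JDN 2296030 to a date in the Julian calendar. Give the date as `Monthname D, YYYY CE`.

March 10, 1574 CE

JDN 2296030 is 20 March 1574 in the proleptic Gregorian calendar.
In the Julian calendar that day is March 10, 1574 CE.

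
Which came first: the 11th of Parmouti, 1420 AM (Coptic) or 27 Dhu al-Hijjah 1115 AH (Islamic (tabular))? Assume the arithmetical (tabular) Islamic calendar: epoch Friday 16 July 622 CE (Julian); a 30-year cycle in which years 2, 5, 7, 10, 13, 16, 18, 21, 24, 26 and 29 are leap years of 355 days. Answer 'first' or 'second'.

Converting both to JDN: 2343540 vs 2343555; the smaller is the first.

first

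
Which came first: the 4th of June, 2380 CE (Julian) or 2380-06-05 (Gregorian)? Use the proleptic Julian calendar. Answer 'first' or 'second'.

second

Converting both to JDN: 2590508 vs 2590493; the smaller is the second.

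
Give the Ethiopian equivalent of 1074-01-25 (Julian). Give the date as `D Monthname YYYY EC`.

The source date corresponds to 31 January 1074 in the proleptic Gregorian calendar (JDN 2113361).
That day falls on 30 Tir 1066 EC in the Ethiopian calendar.

30 Tir 1066 EC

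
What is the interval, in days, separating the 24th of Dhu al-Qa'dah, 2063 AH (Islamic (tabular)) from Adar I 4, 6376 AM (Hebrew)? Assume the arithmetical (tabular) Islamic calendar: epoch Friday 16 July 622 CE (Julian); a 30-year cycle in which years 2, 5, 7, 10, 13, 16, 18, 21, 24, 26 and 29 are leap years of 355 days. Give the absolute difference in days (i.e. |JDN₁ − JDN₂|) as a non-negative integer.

2885

First date → JDN 2679462; second date → JDN 2676577.
The interval is |2679462 − 2676577| = 2885 days.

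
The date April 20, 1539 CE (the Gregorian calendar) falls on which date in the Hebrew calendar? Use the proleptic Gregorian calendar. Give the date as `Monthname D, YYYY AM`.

Julian Day Number of the source date = 2283277.
Converting JDN 2283277 to the Hebrew calendar gives 22 Nisan 5299 AM.

Nisan 22, 5299 AM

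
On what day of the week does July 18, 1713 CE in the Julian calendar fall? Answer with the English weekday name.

In the Gregorian calendar this is 29 July 1713 (JDN 2346930).
Since JDN mod 7 = 5 (0 = Monday), the day is Saturday.

Saturday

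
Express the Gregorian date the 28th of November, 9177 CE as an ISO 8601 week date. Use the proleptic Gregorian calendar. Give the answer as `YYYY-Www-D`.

The weekday is Monday (ISO weekday 1).
That Monday belongs to ISO week 48 of ISO year 9177.

9177-W48-1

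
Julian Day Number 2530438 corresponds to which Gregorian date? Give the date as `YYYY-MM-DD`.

2216-01-02

JDN 2451545 is 1 Jan 2000; 2530438 is +78893 days from there.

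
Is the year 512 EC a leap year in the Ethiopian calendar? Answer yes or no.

no

512 mod 4 = 0; in the Ethiopian calendar a year is leap when year mod 4 = 3, so it is a common year.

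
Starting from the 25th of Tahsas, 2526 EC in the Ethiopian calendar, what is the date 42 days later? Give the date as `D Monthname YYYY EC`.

The starting date is JDN 2646591; 2646591 + 42 = 2646633.
JDN 2646633 corresponds to 7 Yekatit 2526 EC.

7 Yekatit 2526 EC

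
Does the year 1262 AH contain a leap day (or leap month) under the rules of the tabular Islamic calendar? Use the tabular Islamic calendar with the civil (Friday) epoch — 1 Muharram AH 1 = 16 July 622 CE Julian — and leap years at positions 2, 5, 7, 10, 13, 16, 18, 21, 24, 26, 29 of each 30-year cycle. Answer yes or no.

yes

Year 1262 AH is year 2 of its 30-year cycle; leap positions are 2, 5, 7, 10, 13, 16, 18, 21, 24, 26, 29, so it is a leap year (355 days).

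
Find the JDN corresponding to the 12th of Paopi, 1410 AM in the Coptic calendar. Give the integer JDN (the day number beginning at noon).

2339708

In the Gregorian calendar the same day is 19 October 1693.
JDN 2451545 is 1 January 2000 CE (Gregorian); the target day is −111837 days from there, so JDN = 2339708.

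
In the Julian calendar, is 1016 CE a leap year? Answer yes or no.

yes

1016 mod 4 = 0, so it is a leap year in the Julian calendar.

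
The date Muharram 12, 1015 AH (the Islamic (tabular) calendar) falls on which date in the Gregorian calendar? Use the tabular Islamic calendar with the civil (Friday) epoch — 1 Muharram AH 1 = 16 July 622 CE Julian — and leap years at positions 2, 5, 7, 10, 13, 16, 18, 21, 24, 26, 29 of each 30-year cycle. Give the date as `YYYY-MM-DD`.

1606-05-20

Both dates share Julian Day Number 2307779; in the Gregorian calendar that is 20 May 1606 CE.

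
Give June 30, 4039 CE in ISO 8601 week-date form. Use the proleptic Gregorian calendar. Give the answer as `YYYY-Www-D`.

4039-W26-4

The weekday is Thursday (ISO weekday 4).
That Thursday belongs to ISO week 26 of ISO year 4039.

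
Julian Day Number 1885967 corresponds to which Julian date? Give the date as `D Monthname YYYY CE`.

1 July 451 CE

JDN 1885967 is 2 July 451 in the proleptic Gregorian calendar.
In the Julian calendar that day is 1 July 451 CE.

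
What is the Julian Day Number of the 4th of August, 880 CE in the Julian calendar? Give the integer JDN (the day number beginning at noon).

In the proleptic Gregorian calendar the same day is 8 August 880.
JDN 2299161 is 15 October 1582 CE (Gregorian); the target day is −256467 days from there, so JDN = 2042694.

2042694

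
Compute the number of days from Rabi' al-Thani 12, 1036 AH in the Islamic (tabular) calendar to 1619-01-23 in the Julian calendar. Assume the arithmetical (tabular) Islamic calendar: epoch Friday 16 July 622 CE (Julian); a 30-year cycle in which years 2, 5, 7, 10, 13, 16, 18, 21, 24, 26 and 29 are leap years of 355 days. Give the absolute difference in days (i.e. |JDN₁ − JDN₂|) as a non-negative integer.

JDN of the first date = 2315309.
JDN of the second date = 2312420.
|2312420 − 2315309| = 2889.

2889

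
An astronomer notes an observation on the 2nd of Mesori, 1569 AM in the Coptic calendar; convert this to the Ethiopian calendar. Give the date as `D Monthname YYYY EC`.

Julian Day Number of the source date = 2398073.
Converting JDN 2398073 to the Ethiopian calendar gives 2 Nehase 1845 EC.

2 Nehase 1845 EC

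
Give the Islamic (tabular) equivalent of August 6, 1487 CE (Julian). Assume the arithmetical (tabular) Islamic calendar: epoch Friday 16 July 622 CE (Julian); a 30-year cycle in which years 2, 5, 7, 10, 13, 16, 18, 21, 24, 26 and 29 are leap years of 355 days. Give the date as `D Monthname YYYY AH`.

The source date corresponds to 15 August 1487 in the proleptic Gregorian calendar (JDN 2264402).
That day falls on 15 Sha'ban 892 AH in the tabular Islamic calendar.

15 Sha'ban 892 AH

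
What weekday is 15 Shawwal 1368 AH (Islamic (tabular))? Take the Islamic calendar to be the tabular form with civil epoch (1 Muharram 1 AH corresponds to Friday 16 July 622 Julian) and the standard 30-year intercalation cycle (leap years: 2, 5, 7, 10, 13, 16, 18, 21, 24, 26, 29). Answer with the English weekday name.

This is JDN 2433139 (10 August 1949 Gregorian).
JDN 2433139 mod 7 = 2, and JDN 0 was a Monday, so this is a Wednesday.

Wednesday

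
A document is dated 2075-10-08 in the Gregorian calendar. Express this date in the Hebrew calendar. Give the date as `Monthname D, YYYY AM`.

Julian Day Number of the source date = 2479219.
Converting JDN 2479219 to the Hebrew calendar gives 29 Tishrei 5836 AM.

Tishrei 29, 5836 AM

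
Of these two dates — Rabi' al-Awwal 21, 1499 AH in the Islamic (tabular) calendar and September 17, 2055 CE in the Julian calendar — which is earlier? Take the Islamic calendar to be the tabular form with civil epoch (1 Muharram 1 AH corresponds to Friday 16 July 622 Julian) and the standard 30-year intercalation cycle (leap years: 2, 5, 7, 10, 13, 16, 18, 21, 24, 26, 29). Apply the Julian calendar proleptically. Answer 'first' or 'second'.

second

Converting both to JDN: 2479360 vs 2471906; the smaller is the second.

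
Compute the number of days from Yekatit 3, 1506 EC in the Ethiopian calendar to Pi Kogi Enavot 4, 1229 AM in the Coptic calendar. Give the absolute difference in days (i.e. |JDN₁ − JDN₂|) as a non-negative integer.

154

JDN of the first date = 2274074.
JDN of the second date = 2273920.
|2273920 − 2274074| = 154.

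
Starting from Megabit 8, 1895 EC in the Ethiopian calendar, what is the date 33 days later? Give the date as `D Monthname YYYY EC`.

11 Miyazya 1895 EC

Counting 33 days forward from JDN 2416191 reaches JDN 2416224, which is 11 Miyazya 1895 EC.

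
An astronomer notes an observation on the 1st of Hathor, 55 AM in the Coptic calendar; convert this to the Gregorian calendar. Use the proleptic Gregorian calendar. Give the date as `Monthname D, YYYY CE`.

October 29, 338 CE

Both dates share Julian Day Number 1844813; in the Gregorian calendar that is 29 October 338 CE.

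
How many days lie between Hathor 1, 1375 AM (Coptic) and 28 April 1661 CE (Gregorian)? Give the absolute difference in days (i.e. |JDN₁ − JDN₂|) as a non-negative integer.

First date → JDN 2326943; second date → JDN 2327846.
The interval is |2326943 − 2327846| = 903 days.

903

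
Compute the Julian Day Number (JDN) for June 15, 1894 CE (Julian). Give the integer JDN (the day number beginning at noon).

2413007

In the Gregorian calendar the same day is 27 June 1894.
JDN 2451545 is 1 January 2000 CE (Gregorian); the target day is −38538 days from there, so JDN = 2413007.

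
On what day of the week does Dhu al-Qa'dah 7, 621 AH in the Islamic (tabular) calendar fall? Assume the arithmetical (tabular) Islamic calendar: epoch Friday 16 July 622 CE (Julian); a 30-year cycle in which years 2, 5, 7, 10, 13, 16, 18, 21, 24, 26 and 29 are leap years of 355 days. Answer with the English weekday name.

Wednesday

Equivalently 27 November 1224 Gregorian, JDN 2168448.
Since JDN mod 7 = 2 (0 = Monday), the day is Wednesday.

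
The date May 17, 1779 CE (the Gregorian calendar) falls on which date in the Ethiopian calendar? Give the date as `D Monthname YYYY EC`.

11 Ginbot 1771 EC

Julian Day Number of the source date = 2370963.
Converting JDN 2370963 to the Ethiopian calendar gives 11 Ginbot 1771 EC.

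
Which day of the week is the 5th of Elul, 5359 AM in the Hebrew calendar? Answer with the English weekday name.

Thursday

In the Gregorian calendar this is 26 August 1599 (JDN 2305320).
2305320 ≡ 3 (mod 7); counting from Monday = 0 gives Thursday.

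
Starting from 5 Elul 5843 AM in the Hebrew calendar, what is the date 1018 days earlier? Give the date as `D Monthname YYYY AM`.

Counting 1018 days back from JDN 2482091 reaches JDN 2481073, which is 22 Cheshvan 5841 AM.

22 Cheshvan 5841 AM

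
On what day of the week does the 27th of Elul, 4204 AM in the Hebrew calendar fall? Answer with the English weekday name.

Equivalently 29 August 444 Gregorian, JDN 1883469.
1883469 ≡ 0 (mod 7); counting from Monday = 0 gives Monday.

Monday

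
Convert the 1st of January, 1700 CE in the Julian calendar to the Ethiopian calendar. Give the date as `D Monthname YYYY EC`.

Julian Day Number of the source date = 2341983.
Converting JDN 2341983 to the Ethiopian calendar gives 5 Tir 1692 EC.

5 Tir 1692 EC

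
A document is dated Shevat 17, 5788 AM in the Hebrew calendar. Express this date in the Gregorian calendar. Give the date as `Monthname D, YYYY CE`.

Julian Day Number of the source date = 2461816.
Converting JDN 2461816 to the Gregorian calendar gives 14 February 2028 CE.

February 14, 2028 CE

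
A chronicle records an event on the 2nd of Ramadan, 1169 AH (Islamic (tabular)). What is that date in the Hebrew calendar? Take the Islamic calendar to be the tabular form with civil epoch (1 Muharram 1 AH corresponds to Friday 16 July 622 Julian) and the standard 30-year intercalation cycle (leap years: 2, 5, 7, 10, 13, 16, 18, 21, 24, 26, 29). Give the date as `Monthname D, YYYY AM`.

Sivan 2, 5516 AM

Julian Day Number of the source date = 2362577.
Converting JDN 2362577 to the Hebrew calendar gives 2 Sivan 5516 AM.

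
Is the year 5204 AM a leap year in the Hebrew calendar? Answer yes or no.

Hebrew year 5204 is year 17 of its 19-year Metonic cycle; leap years are at positions 3, 6, 8, 11, 14, 17, 19, so it is a leap year (13 months).

yes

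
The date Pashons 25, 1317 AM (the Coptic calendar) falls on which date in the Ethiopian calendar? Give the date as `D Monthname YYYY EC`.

25 Ginbot 1593 EC

The source date corresponds to 30 May 1601 in the Gregorian calendar (JDN 2305963).
That day falls on 25 Ginbot 1593 EC in the Ethiopian calendar.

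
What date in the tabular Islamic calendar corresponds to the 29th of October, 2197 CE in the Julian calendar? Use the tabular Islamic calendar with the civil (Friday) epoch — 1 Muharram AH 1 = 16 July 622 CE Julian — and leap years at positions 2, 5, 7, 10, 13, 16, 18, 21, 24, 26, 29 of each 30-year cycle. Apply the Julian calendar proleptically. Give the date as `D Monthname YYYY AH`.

Julian Day Number of the source date = 2523814.
Converting JDN 2523814 to the tabular Islamic calendar gives 2 Ramadan 1624 AH.

2 Ramadan 1624 AH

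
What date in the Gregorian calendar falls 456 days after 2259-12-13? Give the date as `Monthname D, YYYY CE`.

March 13, 2261 CE

JDN of 2259-12-13 = 2546489.
2546489 + 456 = 2546945.
JDN 2546945 in the Gregorian calendar is March 13, 2261 CE.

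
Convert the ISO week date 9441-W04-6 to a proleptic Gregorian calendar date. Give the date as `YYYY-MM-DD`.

9441-01-30

ISO week 1 of 9441 is the week containing the first Thursday of 9441.
Week 4, day 6 (Saturday) lands on 9441-01-30.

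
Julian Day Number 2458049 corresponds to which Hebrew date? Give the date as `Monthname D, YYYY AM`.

Cheshvan 2, 5778 AM

JDN 2458049 is 22 October 2017 in the Gregorian calendar.
In the Hebrew calendar that day is Cheshvan 2, 5778 AM.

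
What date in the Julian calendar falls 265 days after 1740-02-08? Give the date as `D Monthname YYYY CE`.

30 October 1740 CE

Counting 265 days forward from JDN 2356631 reaches JDN 2356896, which is 30 October 1740 CE.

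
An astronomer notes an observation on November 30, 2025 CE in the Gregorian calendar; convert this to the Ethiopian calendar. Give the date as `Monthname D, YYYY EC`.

Julian Day Number of the source date = 2461010.
Converting JDN 2461010 to the Ethiopian calendar gives 21 Hidar 2018 EC.

Hidar 21, 2018 EC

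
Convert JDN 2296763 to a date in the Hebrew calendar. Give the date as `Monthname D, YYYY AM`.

JDN 2296763 is 22 March 1576 in the proleptic Gregorian calendar.
In the Hebrew calendar that day is Nisan 12, 5336 AM.

Nisan 12, 5336 AM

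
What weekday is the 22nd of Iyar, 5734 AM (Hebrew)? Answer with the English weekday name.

This is JDN 2442182 (14 May 1974 Gregorian).
Since JDN mod 7 = 1 (0 = Monday), the day is Tuesday.

Tuesday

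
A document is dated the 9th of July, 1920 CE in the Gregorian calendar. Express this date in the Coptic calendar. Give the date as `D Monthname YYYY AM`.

Julian Day Number of the source date = 2422515.
Converting JDN 2422515 to the Coptic calendar gives 2 Epip 1636 AM.

2 Epip 1636 AM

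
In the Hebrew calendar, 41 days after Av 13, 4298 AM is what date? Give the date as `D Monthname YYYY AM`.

Counting 41 days forward from JDN 1917769 reaches JDN 1917810, which is 24 Elul 4298 AM.

24 Elul 4298 AM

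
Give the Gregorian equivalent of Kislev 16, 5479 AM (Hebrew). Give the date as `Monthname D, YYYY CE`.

December 9, 1718 CE

Both dates share Julian Day Number 2348889; in the Gregorian calendar that is 9 December 1718 CE.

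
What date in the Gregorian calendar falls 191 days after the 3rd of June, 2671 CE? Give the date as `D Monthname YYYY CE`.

11 December 2671 CE

The starting date is JDN 2696776; 2696776 + 191 = 2696967.
JDN 2696967 corresponds to 11 December 2671 CE.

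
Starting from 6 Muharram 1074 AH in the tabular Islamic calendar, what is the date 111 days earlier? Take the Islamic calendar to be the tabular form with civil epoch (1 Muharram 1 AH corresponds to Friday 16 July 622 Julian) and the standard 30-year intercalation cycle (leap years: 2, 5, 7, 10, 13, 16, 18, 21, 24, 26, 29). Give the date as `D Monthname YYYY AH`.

The starting date is JDN 2328680; 2328680 − 111 = 2328569.
JDN 2328569 corresponds to 13 Ramadan 1073 AH.

13 Ramadan 1073 AH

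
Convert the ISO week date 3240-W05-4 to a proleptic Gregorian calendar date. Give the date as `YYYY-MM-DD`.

ISO week 1 of 3240 is the week containing the first Thursday of 3240.
Week 5, day 4 (Thursday) lands on 3240-02-02.

3240-02-02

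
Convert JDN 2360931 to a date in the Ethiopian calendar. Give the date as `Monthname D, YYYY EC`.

The Gregorian equivalent of JDN 2360931 is 28 November 1751.
In the Ethiopian calendar that day is Hidar 20, 1744 EC.

Hidar 20, 1744 EC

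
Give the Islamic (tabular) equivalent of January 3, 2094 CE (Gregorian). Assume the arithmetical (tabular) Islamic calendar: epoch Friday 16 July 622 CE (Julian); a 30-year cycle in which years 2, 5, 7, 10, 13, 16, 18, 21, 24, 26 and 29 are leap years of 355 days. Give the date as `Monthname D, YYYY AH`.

Both dates share Julian Day Number 2485881; in the tabular Islamic calendar that is 15 Sha'ban 1517 AH.

Sha'ban 15, 1517 AH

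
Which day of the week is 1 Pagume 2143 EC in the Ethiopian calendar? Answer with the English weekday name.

Tuesday

Equivalently 7 September 2151 Gregorian, JDN 2506946.
Since JDN mod 7 = 1 (0 = Monday), the day is Tuesday.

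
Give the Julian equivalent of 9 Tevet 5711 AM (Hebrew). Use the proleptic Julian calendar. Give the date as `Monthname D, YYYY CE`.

The source date corresponds to 18 December 1950 in the Gregorian calendar (JDN 2433634).
That day falls on 5 December 1950 CE in the Julian calendar.

December 5, 1950 CE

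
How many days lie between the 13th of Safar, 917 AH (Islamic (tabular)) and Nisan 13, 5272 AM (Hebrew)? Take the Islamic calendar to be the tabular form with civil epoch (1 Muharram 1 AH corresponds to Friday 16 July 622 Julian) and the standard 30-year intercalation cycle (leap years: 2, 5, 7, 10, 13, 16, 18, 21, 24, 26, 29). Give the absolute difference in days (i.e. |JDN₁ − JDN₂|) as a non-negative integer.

323

JDN of the first date = 2273082.
JDN of the second date = 2273405.
|2273405 − 2273082| = 323.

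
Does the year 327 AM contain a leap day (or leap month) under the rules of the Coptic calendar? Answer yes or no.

yes

327 mod 4 = 3; in the Coptic calendar a year is leap when year mod 4 = 3, so it is a leap year.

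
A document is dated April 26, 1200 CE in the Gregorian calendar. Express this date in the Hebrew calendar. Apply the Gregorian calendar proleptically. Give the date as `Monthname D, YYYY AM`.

Iyar 3, 4960 AM

Both dates share Julian Day Number 2159467; in the Hebrew calendar that is 3 Iyar 4960 AM.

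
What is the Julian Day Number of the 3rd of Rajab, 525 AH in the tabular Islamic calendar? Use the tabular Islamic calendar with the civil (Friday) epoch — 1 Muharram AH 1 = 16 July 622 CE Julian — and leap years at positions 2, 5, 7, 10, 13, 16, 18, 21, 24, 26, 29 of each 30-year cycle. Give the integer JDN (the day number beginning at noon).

2134307

Equivalently 8 June 1131 (proleptic Gregorian).
JDN 2299161 is 15 October 1582 CE (Gregorian); the target day is −164854 days from there, so JDN = 2134307.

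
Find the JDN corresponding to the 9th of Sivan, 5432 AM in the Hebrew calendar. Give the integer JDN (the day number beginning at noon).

Equivalently 4 June 1672 (Gregorian).
JDN 2400001 is 17 November 1858 CE (Gregorian), MJD 0; the target day is −68100 days from there, so JDN = 2331901.

2331901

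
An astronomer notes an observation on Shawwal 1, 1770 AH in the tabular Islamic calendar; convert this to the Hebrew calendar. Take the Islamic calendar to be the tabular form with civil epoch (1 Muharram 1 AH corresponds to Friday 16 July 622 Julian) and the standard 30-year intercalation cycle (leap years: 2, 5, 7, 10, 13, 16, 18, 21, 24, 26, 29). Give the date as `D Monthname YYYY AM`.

Julian Day Number of the source date = 2575581.
Converting JDN 2575581 to the Hebrew calendar gives 2 Av 6099 AM.

2 Av 6099 AM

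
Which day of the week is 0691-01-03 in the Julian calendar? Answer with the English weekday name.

Tuesday

Equivalently 6 January 691 Gregorian, JDN 1973448.
Since JDN mod 7 = 1 (0 = Monday), the day is Tuesday.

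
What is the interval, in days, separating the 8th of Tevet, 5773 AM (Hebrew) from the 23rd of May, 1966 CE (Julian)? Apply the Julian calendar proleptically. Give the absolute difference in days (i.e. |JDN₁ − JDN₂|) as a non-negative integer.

17001

JDN of the first date = 2456283.
JDN of the second date = 2439282.
|2439282 − 2456283| = 17001.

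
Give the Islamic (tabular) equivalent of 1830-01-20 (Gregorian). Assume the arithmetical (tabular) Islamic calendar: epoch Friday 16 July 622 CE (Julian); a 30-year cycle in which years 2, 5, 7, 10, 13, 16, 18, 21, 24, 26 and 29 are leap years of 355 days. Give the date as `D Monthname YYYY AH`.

25 Rajab 1245 AH

Both dates share Julian Day Number 2389473; in the tabular Islamic calendar that is 25 Rajab 1245 AH.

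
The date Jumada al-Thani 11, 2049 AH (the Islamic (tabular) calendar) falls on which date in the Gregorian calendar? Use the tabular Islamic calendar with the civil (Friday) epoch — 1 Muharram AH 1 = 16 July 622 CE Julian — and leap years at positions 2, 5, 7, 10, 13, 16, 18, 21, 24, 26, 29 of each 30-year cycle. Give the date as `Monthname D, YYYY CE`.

December 30, 2609 CE

Julian Day Number of the source date = 2674341.
Converting JDN 2674341 to the Gregorian calendar gives 30 December 2609 CE.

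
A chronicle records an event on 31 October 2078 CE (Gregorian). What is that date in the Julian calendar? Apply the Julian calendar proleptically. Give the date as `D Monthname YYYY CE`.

The Julian–Gregorian offset here is 13 days (Julian trailing).
31 October 2078 Gregorian − 13 days → 18 October 2078 Julian.

18 October 2078 CE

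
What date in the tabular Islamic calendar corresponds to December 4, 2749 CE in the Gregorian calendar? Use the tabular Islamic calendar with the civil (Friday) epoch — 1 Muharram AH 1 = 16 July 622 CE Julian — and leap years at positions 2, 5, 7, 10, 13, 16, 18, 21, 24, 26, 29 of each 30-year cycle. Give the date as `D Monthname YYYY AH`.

Both dates share Julian Day Number 2725449; in the tabular Islamic calendar that is 2 Ramadan 2193 AH.

2 Ramadan 2193 AH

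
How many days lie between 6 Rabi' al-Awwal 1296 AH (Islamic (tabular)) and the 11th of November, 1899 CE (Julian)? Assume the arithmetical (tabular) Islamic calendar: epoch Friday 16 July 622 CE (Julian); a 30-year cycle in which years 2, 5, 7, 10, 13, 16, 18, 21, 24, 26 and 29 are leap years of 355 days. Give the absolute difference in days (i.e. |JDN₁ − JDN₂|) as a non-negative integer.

7573

JDN of the first date = 2407409.
JDN of the second date = 2414982.
|2414982 − 2407409| = 7573.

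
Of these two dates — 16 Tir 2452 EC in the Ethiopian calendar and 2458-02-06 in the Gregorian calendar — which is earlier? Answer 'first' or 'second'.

second

Converting both to JDN: 2619584 vs 2618863; the smaller is the second.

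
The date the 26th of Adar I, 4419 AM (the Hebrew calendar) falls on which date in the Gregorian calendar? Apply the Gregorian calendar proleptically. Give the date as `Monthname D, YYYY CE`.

February 27, 659 CE

Julian Day Number of the source date = 1961812.
Converting JDN 1961812 to the Gregorian calendar gives 27 February 659 CE.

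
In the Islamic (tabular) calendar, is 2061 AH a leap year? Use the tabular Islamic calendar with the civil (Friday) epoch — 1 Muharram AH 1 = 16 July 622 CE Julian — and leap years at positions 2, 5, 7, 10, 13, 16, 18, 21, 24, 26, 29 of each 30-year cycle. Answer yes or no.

Year 2061 AH is year 21 of its 30-year cycle; leap positions are 2, 5, 7, 10, 13, 16, 18, 21, 24, 26, 29, so it is a leap year (355 days).

yes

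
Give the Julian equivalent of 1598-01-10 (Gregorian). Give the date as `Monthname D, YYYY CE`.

The Julian–Gregorian offset here is 10 days (Julian trailing).
10 January 1598 Gregorian − 10 days → 31 December 1597 Julian.

December 31, 1597 CE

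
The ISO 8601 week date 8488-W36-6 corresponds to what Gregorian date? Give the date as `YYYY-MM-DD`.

ISO week 1 of 8488 is the week containing the first Thursday of 8488.
Week 36, day 6 (Saturday) lands on 8488-09-04.

8488-09-04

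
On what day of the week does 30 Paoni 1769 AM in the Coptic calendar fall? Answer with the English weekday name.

Monday

This is JDN 2471091 (7 July 2053 Gregorian).
2471091 ≡ 0 (mod 7); counting from Monday = 0 gives Monday.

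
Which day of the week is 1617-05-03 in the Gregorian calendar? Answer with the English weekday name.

Wednesday

2311780 ≡ 2 (mod 7); counting from Monday = 0 gives Wednesday.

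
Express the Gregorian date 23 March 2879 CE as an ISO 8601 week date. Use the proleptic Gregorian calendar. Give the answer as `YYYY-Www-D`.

The weekday is Thursday (ISO weekday 4).
That Thursday belongs to ISO week 12 of ISO year 2879.

2879-W12-4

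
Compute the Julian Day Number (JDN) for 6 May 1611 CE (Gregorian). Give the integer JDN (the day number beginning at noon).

2309591

JDN 2299161 is 15 October 1582 CE (Gregorian); the target day is +10430 days from there, so JDN = 2309591.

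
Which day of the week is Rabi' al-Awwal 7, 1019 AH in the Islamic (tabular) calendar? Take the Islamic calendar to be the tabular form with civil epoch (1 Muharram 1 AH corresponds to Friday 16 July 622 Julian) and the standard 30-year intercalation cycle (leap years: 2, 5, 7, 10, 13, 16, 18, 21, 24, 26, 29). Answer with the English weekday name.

In the Gregorian calendar this is 30 May 1610 (JDN 2309250).
JDN 2309250 mod 7 = 6, and JDN 0 was a Monday, so this is a Sunday.

Sunday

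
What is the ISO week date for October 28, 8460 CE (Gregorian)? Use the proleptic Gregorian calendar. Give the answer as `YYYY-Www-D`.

The weekday is Thursday (ISO weekday 4).
That Thursday belongs to ISO week 44 of ISO year 8460.

8460-W44-4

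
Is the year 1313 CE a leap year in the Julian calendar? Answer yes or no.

no

1313 mod 4 = 1, so it is a common year in the Julian calendar.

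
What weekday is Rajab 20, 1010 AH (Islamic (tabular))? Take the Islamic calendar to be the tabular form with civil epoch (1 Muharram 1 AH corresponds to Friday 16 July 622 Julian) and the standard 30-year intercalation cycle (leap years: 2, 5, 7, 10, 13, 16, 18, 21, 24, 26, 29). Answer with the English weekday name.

Monday

In the Gregorian calendar this is 14 January 1602 (JDN 2306192).
JDN 2306192 mod 7 = 0, and JDN 0 was a Monday, so this is a Monday.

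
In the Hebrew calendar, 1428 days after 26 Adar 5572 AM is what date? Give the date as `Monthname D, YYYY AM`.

The starting date is JDN 2382948; 2382948 + 1428 = 2384376.
JDN 2384376 corresponds to Shevat 7, 5576 AM.

Shevat 7, 5576 AM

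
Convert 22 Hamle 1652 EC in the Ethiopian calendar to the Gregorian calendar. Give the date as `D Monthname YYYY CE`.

Julian Day Number of the source date = 2327570.
Converting JDN 2327570 to the Gregorian calendar gives 26 July 1660 CE.

26 July 1660 CE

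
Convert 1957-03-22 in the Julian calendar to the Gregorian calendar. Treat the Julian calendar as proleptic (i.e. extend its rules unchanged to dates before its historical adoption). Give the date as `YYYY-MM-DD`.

At this point the Julian calendar is 13 days behind the Gregorian.
22 March 1957 Julian + 13 days → 4 April 1957 Gregorian.

1957-04-04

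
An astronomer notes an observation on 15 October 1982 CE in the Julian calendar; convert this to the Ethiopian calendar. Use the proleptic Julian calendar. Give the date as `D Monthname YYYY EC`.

18 Tikimt 1975 EC

Both dates share Julian Day Number 2445271; in the Ethiopian calendar that is 18 Tikimt 1975 EC.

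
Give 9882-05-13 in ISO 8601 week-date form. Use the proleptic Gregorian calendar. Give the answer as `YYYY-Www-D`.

9882-W19-6

The weekday is Saturday (ISO weekday 6).
That Saturday belongs to ISO week 19 of ISO year 9882.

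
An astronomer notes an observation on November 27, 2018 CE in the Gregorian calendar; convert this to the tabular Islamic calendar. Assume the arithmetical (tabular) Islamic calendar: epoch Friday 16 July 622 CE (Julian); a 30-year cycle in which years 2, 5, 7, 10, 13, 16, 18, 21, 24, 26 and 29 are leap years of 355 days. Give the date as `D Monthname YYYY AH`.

Julian Day Number of the source date = 2458450.
Converting JDN 2458450 to the tabular Islamic calendar gives 18 Rabi' al-Awwal 1440 AH.

18 Rabi' al-Awwal 1440 AH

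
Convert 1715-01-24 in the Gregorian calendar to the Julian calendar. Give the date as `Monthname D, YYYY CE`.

January 13, 1715 CE

At this point the Julian calendar is 11 days behind the Gregorian.
24 January 1715 Gregorian − 11 days → 13 January 1715 Julian.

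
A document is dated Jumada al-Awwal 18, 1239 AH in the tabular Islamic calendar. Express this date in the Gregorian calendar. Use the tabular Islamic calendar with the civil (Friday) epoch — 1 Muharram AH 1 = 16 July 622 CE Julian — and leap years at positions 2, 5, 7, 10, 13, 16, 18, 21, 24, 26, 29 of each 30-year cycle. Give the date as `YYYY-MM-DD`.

1824-01-20

Both dates share Julian Day Number 2387281; in the Gregorian calendar that is 20 January 1824 CE.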